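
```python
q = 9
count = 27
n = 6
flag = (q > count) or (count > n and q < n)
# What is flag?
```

Trace (tracking flag):
q = 9  # -> q = 9
count = 27  # -> count = 27
n = 6  # -> n = 6
flag = q > count or (count > n and q < n)  # -> flag = False

Answer: False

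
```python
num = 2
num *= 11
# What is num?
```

Trace (tracking num):
num = 2  # -> num = 2
num *= 11  # -> num = 22

Answer: 22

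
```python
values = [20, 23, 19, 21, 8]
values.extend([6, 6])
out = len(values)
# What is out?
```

Answer: 7

Derivation:
Trace (tracking out):
values = [20, 23, 19, 21, 8]  # -> values = [20, 23, 19, 21, 8]
values.extend([6, 6])  # -> values = [20, 23, 19, 21, 8, 6, 6]
out = len(values)  # -> out = 7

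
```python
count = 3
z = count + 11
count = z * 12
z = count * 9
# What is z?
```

Answer: 1512

Derivation:
Trace (tracking z):
count = 3  # -> count = 3
z = count + 11  # -> z = 14
count = z * 12  # -> count = 168
z = count * 9  # -> z = 1512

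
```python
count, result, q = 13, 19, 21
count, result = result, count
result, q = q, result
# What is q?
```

Trace (tracking q):
count, result, q = (13, 19, 21)  # -> count = 13, result = 19, q = 21
count, result = (result, count)  # -> count = 19, result = 13
result, q = (q, result)  # -> result = 21, q = 13

Answer: 13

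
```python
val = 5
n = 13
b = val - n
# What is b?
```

Answer: -8

Derivation:
Trace (tracking b):
val = 5  # -> val = 5
n = 13  # -> n = 13
b = val - n  # -> b = -8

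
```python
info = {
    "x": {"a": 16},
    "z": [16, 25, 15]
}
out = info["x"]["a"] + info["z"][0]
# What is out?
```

Trace (tracking out):
info = {'x': {'a': 16}, 'z': [16, 25, 15]}  # -> info = {'x': {'a': 16}, 'z': [16, 25, 15]}
out = info['x']['a'] + info['z'][0]  # -> out = 32

Answer: 32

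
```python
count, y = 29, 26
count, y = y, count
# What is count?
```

Answer: 26

Derivation:
Trace (tracking count):
count, y = (29, 26)  # -> count = 29, y = 26
count, y = (y, count)  # -> count = 26, y = 29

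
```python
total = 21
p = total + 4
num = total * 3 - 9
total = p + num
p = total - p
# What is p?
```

Answer: 54

Derivation:
Trace (tracking p):
total = 21  # -> total = 21
p = total + 4  # -> p = 25
num = total * 3 - 9  # -> num = 54
total = p + num  # -> total = 79
p = total - p  # -> p = 54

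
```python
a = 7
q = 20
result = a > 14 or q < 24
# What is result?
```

Trace (tracking result):
a = 7  # -> a = 7
q = 20  # -> q = 20
result = a > 14 or q < 24  # -> result = True

Answer: True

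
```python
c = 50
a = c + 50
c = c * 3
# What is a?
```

Answer: 100

Derivation:
Trace (tracking a):
c = 50  # -> c = 50
a = c + 50  # -> a = 100
c = c * 3  # -> c = 150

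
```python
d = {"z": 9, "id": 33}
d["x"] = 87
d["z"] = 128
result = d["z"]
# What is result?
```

Trace (tracking result):
d = {'z': 9, 'id': 33}  # -> d = {'z': 9, 'id': 33}
d['x'] = 87  # -> d = {'z': 9, 'id': 33, 'x': 87}
d['z'] = 128  # -> d = {'z': 128, 'id': 33, 'x': 87}
result = d['z']  # -> result = 128

Answer: 128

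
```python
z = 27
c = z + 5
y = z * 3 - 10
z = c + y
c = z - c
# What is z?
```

Answer: 103

Derivation:
Trace (tracking z):
z = 27  # -> z = 27
c = z + 5  # -> c = 32
y = z * 3 - 10  # -> y = 71
z = c + y  # -> z = 103
c = z - c  # -> c = 71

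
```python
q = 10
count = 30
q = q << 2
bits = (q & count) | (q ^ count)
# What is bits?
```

Answer: 62

Derivation:
Trace (tracking bits):
q = 10  # -> q = 10
count = 30  # -> count = 30
q = q << 2  # -> q = 40
bits = q & count | q ^ count  # -> bits = 62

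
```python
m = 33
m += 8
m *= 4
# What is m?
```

Answer: 164

Derivation:
Trace (tracking m):
m = 33  # -> m = 33
m += 8  # -> m = 41
m *= 4  # -> m = 164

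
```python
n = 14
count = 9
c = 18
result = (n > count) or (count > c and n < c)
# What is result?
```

Answer: True

Derivation:
Trace (tracking result):
n = 14  # -> n = 14
count = 9  # -> count = 9
c = 18  # -> c = 18
result = n > count or (count > c and n < c)  # -> result = True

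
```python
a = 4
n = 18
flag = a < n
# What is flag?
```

Trace (tracking flag):
a = 4  # -> a = 4
n = 18  # -> n = 18
flag = a < n  # -> flag = True

Answer: True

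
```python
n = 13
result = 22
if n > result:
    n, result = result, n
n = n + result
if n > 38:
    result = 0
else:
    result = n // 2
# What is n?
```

Answer: 35

Derivation:
Trace (tracking n):
n = 13  # -> n = 13
result = 22  # -> result = 22
if n > result:  # condition is False
n = n + result  # -> n = 35
if n > 38:  # condition is False
else:
    result = n // 2  # -> result = 17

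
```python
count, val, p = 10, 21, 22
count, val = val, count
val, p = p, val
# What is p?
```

Answer: 10

Derivation:
Trace (tracking p):
count, val, p = (10, 21, 22)  # -> count = 10, val = 21, p = 22
count, val = (val, count)  # -> count = 21, val = 10
val, p = (p, val)  # -> val = 22, p = 10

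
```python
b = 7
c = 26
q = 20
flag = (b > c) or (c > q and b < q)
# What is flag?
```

Answer: True

Derivation:
Trace (tracking flag):
b = 7  # -> b = 7
c = 26  # -> c = 26
q = 20  # -> q = 20
flag = b > c or (c > q and b < q)  # -> flag = True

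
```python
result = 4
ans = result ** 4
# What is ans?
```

Trace (tracking ans):
result = 4  # -> result = 4
ans = result ** 4  # -> ans = 256

Answer: 256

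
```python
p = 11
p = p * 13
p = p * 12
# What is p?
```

Answer: 1716

Derivation:
Trace (tracking p):
p = 11  # -> p = 11
p = p * 13  # -> p = 143
p = p * 12  # -> p = 1716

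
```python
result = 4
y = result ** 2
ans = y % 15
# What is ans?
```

Trace (tracking ans):
result = 4  # -> result = 4
y = result ** 2  # -> y = 16
ans = y % 15  # -> ans = 1

Answer: 1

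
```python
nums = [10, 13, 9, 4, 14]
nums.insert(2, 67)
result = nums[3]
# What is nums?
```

Answer: [10, 13, 67, 9, 4, 14]

Derivation:
Trace (tracking nums):
nums = [10, 13, 9, 4, 14]  # -> nums = [10, 13, 9, 4, 14]
nums.insert(2, 67)  # -> nums = [10, 13, 67, 9, 4, 14]
result = nums[3]  # -> result = 9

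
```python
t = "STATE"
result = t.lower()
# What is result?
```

Trace (tracking result):
t = 'STATE'  # -> t = 'STATE'
result = t.lower()  # -> result = 'state'

Answer: 'state'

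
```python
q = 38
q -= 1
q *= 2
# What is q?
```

Trace (tracking q):
q = 38  # -> q = 38
q -= 1  # -> q = 37
q *= 2  # -> q = 74

Answer: 74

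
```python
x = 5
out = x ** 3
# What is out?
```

Trace (tracking out):
x = 5  # -> x = 5
out = x ** 3  # -> out = 125

Answer: 125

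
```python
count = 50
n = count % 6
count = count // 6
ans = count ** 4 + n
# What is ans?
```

Trace (tracking ans):
count = 50  # -> count = 50
n = count % 6  # -> n = 2
count = count // 6  # -> count = 8
ans = count ** 4 + n  # -> ans = 4098

Answer: 4098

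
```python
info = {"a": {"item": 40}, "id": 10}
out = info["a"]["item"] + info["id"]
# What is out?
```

Answer: 50

Derivation:
Trace (tracking out):
info = {'a': {'item': 40}, 'id': 10}  # -> info = {'a': {'item': 40}, 'id': 10}
out = info['a']['item'] + info['id']  # -> out = 50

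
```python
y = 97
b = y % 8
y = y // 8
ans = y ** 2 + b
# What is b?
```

Trace (tracking b):
y = 97  # -> y = 97
b = y % 8  # -> b = 1
y = y // 8  # -> y = 12
ans = y ** 2 + b  # -> ans = 145

Answer: 1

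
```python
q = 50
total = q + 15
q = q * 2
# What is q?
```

Answer: 100

Derivation:
Trace (tracking q):
q = 50  # -> q = 50
total = q + 15  # -> total = 65
q = q * 2  # -> q = 100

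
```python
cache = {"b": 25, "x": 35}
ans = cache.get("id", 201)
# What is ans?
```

Answer: 201

Derivation:
Trace (tracking ans):
cache = {'b': 25, 'x': 35}  # -> cache = {'b': 25, 'x': 35}
ans = cache.get('id', 201)  # -> ans = 201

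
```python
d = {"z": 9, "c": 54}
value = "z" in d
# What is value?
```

Trace (tracking value):
d = {'z': 9, 'c': 54}  # -> d = {'z': 9, 'c': 54}
value = 'z' in d  # -> value = True

Answer: True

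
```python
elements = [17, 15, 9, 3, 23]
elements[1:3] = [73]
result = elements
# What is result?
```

Answer: [17, 73, 3, 23]

Derivation:
Trace (tracking result):
elements = [17, 15, 9, 3, 23]  # -> elements = [17, 15, 9, 3, 23]
elements[1:3] = [73]  # -> elements = [17, 73, 3, 23]
result = elements  # -> result = [17, 73, 3, 23]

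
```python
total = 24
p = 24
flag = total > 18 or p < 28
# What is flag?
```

Answer: True

Derivation:
Trace (tracking flag):
total = 24  # -> total = 24
p = 24  # -> p = 24
flag = total > 18 or p < 28  # -> flag = True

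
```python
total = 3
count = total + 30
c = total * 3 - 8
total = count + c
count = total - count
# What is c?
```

Trace (tracking c):
total = 3  # -> total = 3
count = total + 30  # -> count = 33
c = total * 3 - 8  # -> c = 1
total = count + c  # -> total = 34
count = total - count  # -> count = 1

Answer: 1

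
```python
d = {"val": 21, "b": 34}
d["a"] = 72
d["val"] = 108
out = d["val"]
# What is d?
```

Trace (tracking d):
d = {'val': 21, 'b': 34}  # -> d = {'val': 21, 'b': 34}
d['a'] = 72  # -> d = {'val': 21, 'b': 34, 'a': 72}
d['val'] = 108  # -> d = {'val': 108, 'b': 34, 'a': 72}
out = d['val']  # -> out = 108

Answer: {'val': 108, 'b': 34, 'a': 72}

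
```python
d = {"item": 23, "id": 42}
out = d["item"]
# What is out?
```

Trace (tracking out):
d = {'item': 23, 'id': 42}  # -> d = {'item': 23, 'id': 42}
out = d['item']  # -> out = 23

Answer: 23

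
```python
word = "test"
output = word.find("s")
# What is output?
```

Answer: 2

Derivation:
Trace (tracking output):
word = 'test'  # -> word = 'test'
output = word.find('s')  # -> output = 2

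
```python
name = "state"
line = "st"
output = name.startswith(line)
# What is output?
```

Trace (tracking output):
name = 'state'  # -> name = 'state'
line = 'st'  # -> line = 'st'
output = name.startswith(line)  # -> output = True

Answer: True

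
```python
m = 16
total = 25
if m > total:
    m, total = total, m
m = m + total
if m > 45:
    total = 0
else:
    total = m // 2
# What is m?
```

Trace (tracking m):
m = 16  # -> m = 16
total = 25  # -> total = 25
if m > total:  # condition is False
m = m + total  # -> m = 41
if m > 45:  # condition is False
else:
    total = m // 2  # -> total = 20

Answer: 41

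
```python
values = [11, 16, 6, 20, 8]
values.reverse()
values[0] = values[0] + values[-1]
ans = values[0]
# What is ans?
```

Trace (tracking ans):
values = [11, 16, 6, 20, 8]  # -> values = [11, 16, 6, 20, 8]
values.reverse()  # -> values = [8, 20, 6, 16, 11]
values[0] = values[0] + values[-1]  # -> values = [19, 20, 6, 16, 11]
ans = values[0]  # -> ans = 19

Answer: 19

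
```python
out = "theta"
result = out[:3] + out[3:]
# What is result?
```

Trace (tracking result):
out = 'theta'  # -> out = 'theta'
result = out[:3] + out[3:]  # -> result = 'theta'

Answer: 'theta'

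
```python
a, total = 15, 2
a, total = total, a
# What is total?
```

Answer: 15

Derivation:
Trace (tracking total):
a, total = (15, 2)  # -> a = 15, total = 2
a, total = (total, a)  # -> a = 2, total = 15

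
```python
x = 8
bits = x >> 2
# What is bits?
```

Answer: 2

Derivation:
Trace (tracking bits):
x = 8  # -> x = 8
bits = x >> 2  # -> bits = 2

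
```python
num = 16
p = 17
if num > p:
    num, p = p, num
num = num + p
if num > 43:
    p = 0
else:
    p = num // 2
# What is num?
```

Trace (tracking num):
num = 16  # -> num = 16
p = 17  # -> p = 17
if num > p:  # condition is False
num = num + p  # -> num = 33
if num > 43:  # condition is False
else:
    p = num // 2  # -> p = 16

Answer: 33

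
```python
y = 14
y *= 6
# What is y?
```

Answer: 84

Derivation:
Trace (tracking y):
y = 14  # -> y = 14
y *= 6  # -> y = 84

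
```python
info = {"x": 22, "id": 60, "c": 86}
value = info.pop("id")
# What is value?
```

Trace (tracking value):
info = {'x': 22, 'id': 60, 'c': 86}  # -> info = {'x': 22, 'id': 60, 'c': 86}
value = info.pop('id')  # -> value = 60

Answer: 60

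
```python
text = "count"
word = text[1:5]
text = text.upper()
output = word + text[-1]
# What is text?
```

Answer: 'COUNT'

Derivation:
Trace (tracking text):
text = 'count'  # -> text = 'count'
word = text[1:5]  # -> word = 'ount'
text = text.upper()  # -> text = 'COUNT'
output = word + text[-1]  # -> output = 'ountT'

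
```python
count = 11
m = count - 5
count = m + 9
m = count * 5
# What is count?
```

Answer: 15

Derivation:
Trace (tracking count):
count = 11  # -> count = 11
m = count - 5  # -> m = 6
count = m + 9  # -> count = 15
m = count * 5  # -> m = 75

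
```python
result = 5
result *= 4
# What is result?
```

Answer: 20

Derivation:
Trace (tracking result):
result = 5  # -> result = 5
result *= 4  # -> result = 20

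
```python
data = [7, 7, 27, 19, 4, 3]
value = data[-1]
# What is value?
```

Answer: 3

Derivation:
Trace (tracking value):
data = [7, 7, 27, 19, 4, 3]  # -> data = [7, 7, 27, 19, 4, 3]
value = data[-1]  # -> value = 3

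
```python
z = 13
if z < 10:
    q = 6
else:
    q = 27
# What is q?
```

Answer: 27

Derivation:
Trace (tracking q):
z = 13  # -> z = 13
if z < 10:  # condition is False
else:
    q = 27  # -> q = 27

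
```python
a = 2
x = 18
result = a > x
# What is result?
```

Trace (tracking result):
a = 2  # -> a = 2
x = 18  # -> x = 18
result = a > x  # -> result = False

Answer: False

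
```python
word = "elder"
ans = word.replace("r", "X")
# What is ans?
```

Answer: 'eldeX'

Derivation:
Trace (tracking ans):
word = 'elder'  # -> word = 'elder'
ans = word.replace('r', 'X')  # -> ans = 'eldeX'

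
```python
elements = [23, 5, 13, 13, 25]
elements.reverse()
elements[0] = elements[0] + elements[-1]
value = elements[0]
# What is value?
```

Answer: 48

Derivation:
Trace (tracking value):
elements = [23, 5, 13, 13, 25]  # -> elements = [23, 5, 13, 13, 25]
elements.reverse()  # -> elements = [25, 13, 13, 5, 23]
elements[0] = elements[0] + elements[-1]  # -> elements = [48, 13, 13, 5, 23]
value = elements[0]  # -> value = 48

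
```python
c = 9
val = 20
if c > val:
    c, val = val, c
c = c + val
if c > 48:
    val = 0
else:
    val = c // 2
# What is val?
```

Trace (tracking val):
c = 9  # -> c = 9
val = 20  # -> val = 20
if c > val:  # condition is False
c = c + val  # -> c = 29
if c > 48:  # condition is False
else:
    val = c // 2  # -> val = 14

Answer: 14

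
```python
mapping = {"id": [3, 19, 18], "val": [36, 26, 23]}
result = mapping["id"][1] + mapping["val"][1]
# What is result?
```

Answer: 45

Derivation:
Trace (tracking result):
mapping = {'id': [3, 19, 18], 'val': [36, 26, 23]}  # -> mapping = {'id': [3, 19, 18], 'val': [36, 26, 23]}
result = mapping['id'][1] + mapping['val'][1]  # -> result = 45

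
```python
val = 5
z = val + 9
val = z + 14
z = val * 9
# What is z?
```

Answer: 252

Derivation:
Trace (tracking z):
val = 5  # -> val = 5
z = val + 9  # -> z = 14
val = z + 14  # -> val = 28
z = val * 9  # -> z = 252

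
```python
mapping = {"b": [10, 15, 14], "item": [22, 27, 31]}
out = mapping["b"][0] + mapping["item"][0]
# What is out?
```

Answer: 32

Derivation:
Trace (tracking out):
mapping = {'b': [10, 15, 14], 'item': [22, 27, 31]}  # -> mapping = {'b': [10, 15, 14], 'item': [22, 27, 31]}
out = mapping['b'][0] + mapping['item'][0]  # -> out = 32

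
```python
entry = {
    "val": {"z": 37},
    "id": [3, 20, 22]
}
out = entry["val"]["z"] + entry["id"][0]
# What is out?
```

Answer: 40

Derivation:
Trace (tracking out):
entry = {'val': {'z': 37}, 'id': [3, 20, 22]}  # -> entry = {'val': {'z': 37}, 'id': [3, 20, 22]}
out = entry['val']['z'] + entry['id'][0]  # -> out = 40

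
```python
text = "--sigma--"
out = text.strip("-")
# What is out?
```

Answer: 'sigma'

Derivation:
Trace (tracking out):
text = '--sigma--'  # -> text = '--sigma--'
out = text.strip('-')  # -> out = 'sigma'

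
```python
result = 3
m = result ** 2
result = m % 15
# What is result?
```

Answer: 9

Derivation:
Trace (tracking result):
result = 3  # -> result = 3
m = result ** 2  # -> m = 9
result = m % 15  # -> result = 9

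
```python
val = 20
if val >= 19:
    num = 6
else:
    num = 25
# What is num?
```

Trace (tracking num):
val = 20  # -> val = 20
if val >= 19:  # condition is True
    num = 6  # -> num = 6

Answer: 6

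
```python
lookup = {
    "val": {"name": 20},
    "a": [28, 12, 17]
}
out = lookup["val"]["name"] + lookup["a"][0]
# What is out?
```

Answer: 48

Derivation:
Trace (tracking out):
lookup = {'val': {'name': 20}, 'a': [28, 12, 17]}  # -> lookup = {'val': {'name': 20}, 'a': [28, 12, 17]}
out = lookup['val']['name'] + lookup['a'][0]  # -> out = 48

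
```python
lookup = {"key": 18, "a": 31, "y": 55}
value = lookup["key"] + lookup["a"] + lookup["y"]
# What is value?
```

Trace (tracking value):
lookup = {'key': 18, 'a': 31, 'y': 55}  # -> lookup = {'key': 18, 'a': 31, 'y': 55}
value = lookup['key'] + lookup['a'] + lookup['y']  # -> value = 104

Answer: 104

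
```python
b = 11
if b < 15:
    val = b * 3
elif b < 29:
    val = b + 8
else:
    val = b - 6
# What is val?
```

Answer: 33

Derivation:
Trace (tracking val):
b = 11  # -> b = 11
if b < 15:  # condition is True
    val = b * 3  # -> val = 33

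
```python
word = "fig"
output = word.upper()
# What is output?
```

Answer: 'FIG'

Derivation:
Trace (tracking output):
word = 'fig'  # -> word = 'fig'
output = word.upper()  # -> output = 'FIG'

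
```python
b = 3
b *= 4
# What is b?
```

Answer: 12

Derivation:
Trace (tracking b):
b = 3  # -> b = 3
b *= 4  # -> b = 12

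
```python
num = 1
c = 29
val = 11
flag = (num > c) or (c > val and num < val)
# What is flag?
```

Trace (tracking flag):
num = 1  # -> num = 1
c = 29  # -> c = 29
val = 11  # -> val = 11
flag = num > c or (c > val and num < val)  # -> flag = True

Answer: True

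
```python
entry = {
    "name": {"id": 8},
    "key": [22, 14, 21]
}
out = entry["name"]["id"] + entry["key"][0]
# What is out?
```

Trace (tracking out):
entry = {'name': {'id': 8}, 'key': [22, 14, 21]}  # -> entry = {'name': {'id': 8}, 'key': [22, 14, 21]}
out = entry['name']['id'] + entry['key'][0]  # -> out = 30

Answer: 30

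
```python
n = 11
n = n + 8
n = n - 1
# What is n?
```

Trace (tracking n):
n = 11  # -> n = 11
n = n + 8  # -> n = 19
n = n - 1  # -> n = 18

Answer: 18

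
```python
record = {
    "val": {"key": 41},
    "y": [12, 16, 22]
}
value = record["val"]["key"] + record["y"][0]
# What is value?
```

Answer: 53

Derivation:
Trace (tracking value):
record = {'val': {'key': 41}, 'y': [12, 16, 22]}  # -> record = {'val': {'key': 41}, 'y': [12, 16, 22]}
value = record['val']['key'] + record['y'][0]  # -> value = 53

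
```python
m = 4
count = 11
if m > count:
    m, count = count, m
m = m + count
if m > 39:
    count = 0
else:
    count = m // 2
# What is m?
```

Trace (tracking m):
m = 4  # -> m = 4
count = 11  # -> count = 11
if m > count:  # condition is False
m = m + count  # -> m = 15
if m > 39:  # condition is False
else:
    count = m // 2  # -> count = 7

Answer: 15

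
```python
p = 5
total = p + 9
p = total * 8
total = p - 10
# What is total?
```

Trace (tracking total):
p = 5  # -> p = 5
total = p + 9  # -> total = 14
p = total * 8  # -> p = 112
total = p - 10  # -> total = 102

Answer: 102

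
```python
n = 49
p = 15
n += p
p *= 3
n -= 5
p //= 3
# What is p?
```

Answer: 15

Derivation:
Trace (tracking p):
n = 49  # -> n = 49
p = 15  # -> p = 15
n += p  # -> n = 64
p *= 3  # -> p = 45
n -= 5  # -> n = 59
p //= 3  # -> p = 15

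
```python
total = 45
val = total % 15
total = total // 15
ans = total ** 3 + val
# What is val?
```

Answer: 0

Derivation:
Trace (tracking val):
total = 45  # -> total = 45
val = total % 15  # -> val = 0
total = total // 15  # -> total = 3
ans = total ** 3 + val  # -> ans = 27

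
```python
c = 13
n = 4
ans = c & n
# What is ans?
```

Trace (tracking ans):
c = 13  # -> c = 13
n = 4  # -> n = 4
ans = c & n  # -> ans = 4

Answer: 4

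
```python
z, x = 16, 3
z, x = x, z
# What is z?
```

Answer: 3

Derivation:
Trace (tracking z):
z, x = (16, 3)  # -> z = 16, x = 3
z, x = (x, z)  # -> z = 3, x = 16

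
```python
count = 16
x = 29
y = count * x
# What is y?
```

Answer: 464

Derivation:
Trace (tracking y):
count = 16  # -> count = 16
x = 29  # -> x = 29
y = count * x  # -> y = 464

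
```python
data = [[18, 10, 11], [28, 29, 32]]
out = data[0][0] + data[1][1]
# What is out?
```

Answer: 47

Derivation:
Trace (tracking out):
data = [[18, 10, 11], [28, 29, 32]]  # -> data = [[18, 10, 11], [28, 29, 32]]
out = data[0][0] + data[1][1]  # -> out = 47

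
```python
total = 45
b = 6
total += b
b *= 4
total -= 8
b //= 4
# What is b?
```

Trace (tracking b):
total = 45  # -> total = 45
b = 6  # -> b = 6
total += b  # -> total = 51
b *= 4  # -> b = 24
total -= 8  # -> total = 43
b //= 4  # -> b = 6

Answer: 6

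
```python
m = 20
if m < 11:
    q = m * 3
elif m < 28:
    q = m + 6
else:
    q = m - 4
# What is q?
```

Trace (tracking q):
m = 20  # -> m = 20
if m < 11:  # condition is False
elif m < 28:  # condition is True
    q = m + 6  # -> q = 26

Answer: 26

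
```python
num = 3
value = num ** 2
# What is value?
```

Trace (tracking value):
num = 3  # -> num = 3
value = num ** 2  # -> value = 9

Answer: 9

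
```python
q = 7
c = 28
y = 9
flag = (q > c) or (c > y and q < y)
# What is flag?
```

Answer: True

Derivation:
Trace (tracking flag):
q = 7  # -> q = 7
c = 28  # -> c = 28
y = 9  # -> y = 9
flag = q > c or (c > y and q < y)  # -> flag = True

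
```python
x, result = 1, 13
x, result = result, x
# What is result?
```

Trace (tracking result):
x, result = (1, 13)  # -> x = 1, result = 13
x, result = (result, x)  # -> x = 13, result = 1

Answer: 1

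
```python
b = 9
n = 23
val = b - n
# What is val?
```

Trace (tracking val):
b = 9  # -> b = 9
n = 23  # -> n = 23
val = b - n  # -> val = -14

Answer: -14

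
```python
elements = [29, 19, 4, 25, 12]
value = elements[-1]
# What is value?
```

Answer: 12

Derivation:
Trace (tracking value):
elements = [29, 19, 4, 25, 12]  # -> elements = [29, 19, 4, 25, 12]
value = elements[-1]  # -> value = 12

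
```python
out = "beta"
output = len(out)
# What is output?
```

Trace (tracking output):
out = 'beta'  # -> out = 'beta'
output = len(out)  # -> output = 4

Answer: 4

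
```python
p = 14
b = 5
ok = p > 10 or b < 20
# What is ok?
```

Answer: True

Derivation:
Trace (tracking ok):
p = 14  # -> p = 14
b = 5  # -> b = 5
ok = p > 10 or b < 20  # -> ok = True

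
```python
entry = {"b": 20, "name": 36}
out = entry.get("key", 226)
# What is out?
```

Trace (tracking out):
entry = {'b': 20, 'name': 36}  # -> entry = {'b': 20, 'name': 36}
out = entry.get('key', 226)  # -> out = 226

Answer: 226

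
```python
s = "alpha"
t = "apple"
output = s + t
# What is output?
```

Answer: 'alphaapple'

Derivation:
Trace (tracking output):
s = 'alpha'  # -> s = 'alpha'
t = 'apple'  # -> t = 'apple'
output = s + t  # -> output = 'alphaapple'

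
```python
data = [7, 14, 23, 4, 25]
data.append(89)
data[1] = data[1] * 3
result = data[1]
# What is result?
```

Answer: 42

Derivation:
Trace (tracking result):
data = [7, 14, 23, 4, 25]  # -> data = [7, 14, 23, 4, 25]
data.append(89)  # -> data = [7, 14, 23, 4, 25, 89]
data[1] = data[1] * 3  # -> data = [7, 42, 23, 4, 25, 89]
result = data[1]  # -> result = 42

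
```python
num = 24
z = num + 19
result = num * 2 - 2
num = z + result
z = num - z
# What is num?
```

Answer: 89

Derivation:
Trace (tracking num):
num = 24  # -> num = 24
z = num + 19  # -> z = 43
result = num * 2 - 2  # -> result = 46
num = z + result  # -> num = 89
z = num - z  # -> z = 46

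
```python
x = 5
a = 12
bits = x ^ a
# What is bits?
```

Answer: 9

Derivation:
Trace (tracking bits):
x = 5  # -> x = 5
a = 12  # -> a = 12
bits = x ^ a  # -> bits = 9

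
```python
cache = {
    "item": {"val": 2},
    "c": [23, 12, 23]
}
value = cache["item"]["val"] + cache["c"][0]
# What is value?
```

Trace (tracking value):
cache = {'item': {'val': 2}, 'c': [23, 12, 23]}  # -> cache = {'item': {'val': 2}, 'c': [23, 12, 23]}
value = cache['item']['val'] + cache['c'][0]  # -> value = 25

Answer: 25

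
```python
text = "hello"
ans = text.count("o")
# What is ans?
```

Answer: 1

Derivation:
Trace (tracking ans):
text = 'hello'  # -> text = 'hello'
ans = text.count('o')  # -> ans = 1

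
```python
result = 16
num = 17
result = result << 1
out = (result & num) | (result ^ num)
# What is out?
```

Trace (tracking out):
result = 16  # -> result = 16
num = 17  # -> num = 17
result = result << 1  # -> result = 32
out = result & num | result ^ num  # -> out = 49

Answer: 49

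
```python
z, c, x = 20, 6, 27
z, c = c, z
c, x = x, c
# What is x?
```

Trace (tracking x):
z, c, x = (20, 6, 27)  # -> z = 20, c = 6, x = 27
z, c = (c, z)  # -> z = 6, c = 20
c, x = (x, c)  # -> c = 27, x = 20

Answer: 20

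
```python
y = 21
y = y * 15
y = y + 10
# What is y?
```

Trace (tracking y):
y = 21  # -> y = 21
y = y * 15  # -> y = 315
y = y + 10  # -> y = 325

Answer: 325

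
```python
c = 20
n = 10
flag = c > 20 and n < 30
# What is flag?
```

Trace (tracking flag):
c = 20  # -> c = 20
n = 10  # -> n = 10
flag = c > 20 and n < 30  # -> flag = False

Answer: False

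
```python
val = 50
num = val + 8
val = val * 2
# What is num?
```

Answer: 58

Derivation:
Trace (tracking num):
val = 50  # -> val = 50
num = val + 8  # -> num = 58
val = val * 2  # -> val = 100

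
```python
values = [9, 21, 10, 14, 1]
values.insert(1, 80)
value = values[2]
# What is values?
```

Trace (tracking values):
values = [9, 21, 10, 14, 1]  # -> values = [9, 21, 10, 14, 1]
values.insert(1, 80)  # -> values = [9, 80, 21, 10, 14, 1]
value = values[2]  # -> value = 21

Answer: [9, 80, 21, 10, 14, 1]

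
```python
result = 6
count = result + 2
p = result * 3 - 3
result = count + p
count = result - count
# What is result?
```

Answer: 23

Derivation:
Trace (tracking result):
result = 6  # -> result = 6
count = result + 2  # -> count = 8
p = result * 3 - 3  # -> p = 15
result = count + p  # -> result = 23
count = result - count  # -> count = 15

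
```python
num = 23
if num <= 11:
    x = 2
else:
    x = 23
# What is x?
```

Answer: 23

Derivation:
Trace (tracking x):
num = 23  # -> num = 23
if num <= 11:  # condition is False
else:
    x = 23  # -> x = 23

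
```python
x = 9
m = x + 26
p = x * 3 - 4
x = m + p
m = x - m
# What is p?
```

Trace (tracking p):
x = 9  # -> x = 9
m = x + 26  # -> m = 35
p = x * 3 - 4  # -> p = 23
x = m + p  # -> x = 58
m = x - m  # -> m = 23

Answer: 23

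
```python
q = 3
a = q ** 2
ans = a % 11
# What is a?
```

Trace (tracking a):
q = 3  # -> q = 3
a = q ** 2  # -> a = 9
ans = a % 11  # -> ans = 9

Answer: 9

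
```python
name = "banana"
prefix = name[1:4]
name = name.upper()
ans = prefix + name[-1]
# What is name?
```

Answer: 'BANANA'

Derivation:
Trace (tracking name):
name = 'banana'  # -> name = 'banana'
prefix = name[1:4]  # -> prefix = 'ana'
name = name.upper()  # -> name = 'BANANA'
ans = prefix + name[-1]  # -> ans = 'anaA'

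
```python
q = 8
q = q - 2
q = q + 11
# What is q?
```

Answer: 17

Derivation:
Trace (tracking q):
q = 8  # -> q = 8
q = q - 2  # -> q = 6
q = q + 11  # -> q = 17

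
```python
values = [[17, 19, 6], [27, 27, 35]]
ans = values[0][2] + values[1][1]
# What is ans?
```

Answer: 33

Derivation:
Trace (tracking ans):
values = [[17, 19, 6], [27, 27, 35]]  # -> values = [[17, 19, 6], [27, 27, 35]]
ans = values[0][2] + values[1][1]  # -> ans = 33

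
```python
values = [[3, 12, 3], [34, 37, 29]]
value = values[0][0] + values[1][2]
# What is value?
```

Trace (tracking value):
values = [[3, 12, 3], [34, 37, 29]]  # -> values = [[3, 12, 3], [34, 37, 29]]
value = values[0][0] + values[1][2]  # -> value = 32

Answer: 32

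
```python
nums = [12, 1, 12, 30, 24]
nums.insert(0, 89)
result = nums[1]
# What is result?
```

Trace (tracking result):
nums = [12, 1, 12, 30, 24]  # -> nums = [12, 1, 12, 30, 24]
nums.insert(0, 89)  # -> nums = [89, 12, 1, 12, 30, 24]
result = nums[1]  # -> result = 12

Answer: 12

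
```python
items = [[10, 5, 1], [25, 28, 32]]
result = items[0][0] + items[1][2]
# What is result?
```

Trace (tracking result):
items = [[10, 5, 1], [25, 28, 32]]  # -> items = [[10, 5, 1], [25, 28, 32]]
result = items[0][0] + items[1][2]  # -> result = 42

Answer: 42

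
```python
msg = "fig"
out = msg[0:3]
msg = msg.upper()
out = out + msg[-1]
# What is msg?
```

Answer: 'FIG'

Derivation:
Trace (tracking msg):
msg = 'fig'  # -> msg = 'fig'
out = msg[0:3]  # -> out = 'fig'
msg = msg.upper()  # -> msg = 'FIG'
out = out + msg[-1]  # -> out = 'figG'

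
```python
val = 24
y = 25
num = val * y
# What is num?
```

Trace (tracking num):
val = 24  # -> val = 24
y = 25  # -> y = 25
num = val * y  # -> num = 600

Answer: 600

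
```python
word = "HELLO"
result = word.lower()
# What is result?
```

Answer: 'hello'

Derivation:
Trace (tracking result):
word = 'HELLO'  # -> word = 'HELLO'
result = word.lower()  # -> result = 'hello'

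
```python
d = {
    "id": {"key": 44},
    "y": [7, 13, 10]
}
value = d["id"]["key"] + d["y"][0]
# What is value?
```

Trace (tracking value):
d = {'id': {'key': 44}, 'y': [7, 13, 10]}  # -> d = {'id': {'key': 44}, 'y': [7, 13, 10]}
value = d['id']['key'] + d['y'][0]  # -> value = 51

Answer: 51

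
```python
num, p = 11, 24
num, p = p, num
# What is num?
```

Answer: 24

Derivation:
Trace (tracking num):
num, p = (11, 24)  # -> num = 11, p = 24
num, p = (p, num)  # -> num = 24, p = 11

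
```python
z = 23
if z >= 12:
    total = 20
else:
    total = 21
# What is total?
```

Trace (tracking total):
z = 23  # -> z = 23
if z >= 12:  # condition is True
    total = 20  # -> total = 20

Answer: 20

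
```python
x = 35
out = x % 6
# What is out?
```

Trace (tracking out):
x = 35  # -> x = 35
out = x % 6  # -> out = 5

Answer: 5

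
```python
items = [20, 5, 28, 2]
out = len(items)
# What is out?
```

Trace (tracking out):
items = [20, 5, 28, 2]  # -> items = [20, 5, 28, 2]
out = len(items)  # -> out = 4

Answer: 4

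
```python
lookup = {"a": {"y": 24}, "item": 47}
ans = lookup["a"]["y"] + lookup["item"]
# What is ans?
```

Trace (tracking ans):
lookup = {'a': {'y': 24}, 'item': 47}  # -> lookup = {'a': {'y': 24}, 'item': 47}
ans = lookup['a']['y'] + lookup['item']  # -> ans = 71

Answer: 71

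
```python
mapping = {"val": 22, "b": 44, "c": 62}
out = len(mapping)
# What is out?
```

Trace (tracking out):
mapping = {'val': 22, 'b': 44, 'c': 62}  # -> mapping = {'val': 22, 'b': 44, 'c': 62}
out = len(mapping)  # -> out = 3

Answer: 3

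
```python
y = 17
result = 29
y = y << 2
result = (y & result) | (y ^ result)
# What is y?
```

Trace (tracking y):
y = 17  # -> y = 17
result = 29  # -> result = 29
y = y << 2  # -> y = 68
result = y & result | y ^ result  # -> result = 93

Answer: 68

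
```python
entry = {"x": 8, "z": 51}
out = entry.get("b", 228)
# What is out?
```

Answer: 228

Derivation:
Trace (tracking out):
entry = {'x': 8, 'z': 51}  # -> entry = {'x': 8, 'z': 51}
out = entry.get('b', 228)  # -> out = 228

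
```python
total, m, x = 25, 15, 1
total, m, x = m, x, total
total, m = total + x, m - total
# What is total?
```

Trace (tracking total):
total, m, x = (25, 15, 1)  # -> total = 25, m = 15, x = 1
total, m, x = (m, x, total)  # -> total = 15, m = 1, x = 25
total, m = (total + x, m - total)  # -> total = 40, m = -14

Answer: 40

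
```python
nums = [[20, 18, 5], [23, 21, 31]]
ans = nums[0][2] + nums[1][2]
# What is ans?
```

Trace (tracking ans):
nums = [[20, 18, 5], [23, 21, 31]]  # -> nums = [[20, 18, 5], [23, 21, 31]]
ans = nums[0][2] + nums[1][2]  # -> ans = 36

Answer: 36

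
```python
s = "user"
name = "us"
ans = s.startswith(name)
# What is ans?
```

Trace (tracking ans):
s = 'user'  # -> s = 'user'
name = 'us'  # -> name = 'us'
ans = s.startswith(name)  # -> ans = True

Answer: True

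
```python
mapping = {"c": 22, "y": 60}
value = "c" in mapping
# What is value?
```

Answer: True

Derivation:
Trace (tracking value):
mapping = {'c': 22, 'y': 60}  # -> mapping = {'c': 22, 'y': 60}
value = 'c' in mapping  # -> value = True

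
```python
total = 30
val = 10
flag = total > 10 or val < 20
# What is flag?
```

Trace (tracking flag):
total = 30  # -> total = 30
val = 10  # -> val = 10
flag = total > 10 or val < 20  # -> flag = True

Answer: True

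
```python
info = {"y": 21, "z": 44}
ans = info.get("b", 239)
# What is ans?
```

Answer: 239

Derivation:
Trace (tracking ans):
info = {'y': 21, 'z': 44}  # -> info = {'y': 21, 'z': 44}
ans = info.get('b', 239)  # -> ans = 239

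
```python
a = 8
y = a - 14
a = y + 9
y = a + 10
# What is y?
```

Trace (tracking y):
a = 8  # -> a = 8
y = a - 14  # -> y = -6
a = y + 9  # -> a = 3
y = a + 10  # -> y = 13

Answer: 13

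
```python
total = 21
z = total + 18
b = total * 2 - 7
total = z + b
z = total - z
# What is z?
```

Trace (tracking z):
total = 21  # -> total = 21
z = total + 18  # -> z = 39
b = total * 2 - 7  # -> b = 35
total = z + b  # -> total = 74
z = total - z  # -> z = 35

Answer: 35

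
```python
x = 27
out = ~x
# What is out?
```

Answer: -28

Derivation:
Trace (tracking out):
x = 27  # -> x = 27
out = ~x  # -> out = -28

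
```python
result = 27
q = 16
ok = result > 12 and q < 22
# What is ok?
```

Answer: True

Derivation:
Trace (tracking ok):
result = 27  # -> result = 27
q = 16  # -> q = 16
ok = result > 12 and q < 22  # -> ok = True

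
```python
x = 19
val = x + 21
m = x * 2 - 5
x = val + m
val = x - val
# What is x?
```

Answer: 73

Derivation:
Trace (tracking x):
x = 19  # -> x = 19
val = x + 21  # -> val = 40
m = x * 2 - 5  # -> m = 33
x = val + m  # -> x = 73
val = x - val  # -> val = 33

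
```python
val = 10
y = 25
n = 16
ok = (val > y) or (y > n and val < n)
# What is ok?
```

Answer: True

Derivation:
Trace (tracking ok):
val = 10  # -> val = 10
y = 25  # -> y = 25
n = 16  # -> n = 16
ok = val > y or (y > n and val < n)  # -> ok = True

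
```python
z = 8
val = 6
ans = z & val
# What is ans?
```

Trace (tracking ans):
z = 8  # -> z = 8
val = 6  # -> val = 6
ans = z & val  # -> ans = 0

Answer: 0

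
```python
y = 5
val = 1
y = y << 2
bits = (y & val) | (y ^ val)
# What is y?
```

Trace (tracking y):
y = 5  # -> y = 5
val = 1  # -> val = 1
y = y << 2  # -> y = 20
bits = y & val | y ^ val  # -> bits = 21

Answer: 20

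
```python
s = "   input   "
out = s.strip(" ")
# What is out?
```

Trace (tracking out):
s = '   input   '  # -> s = '   input   '
out = s.strip(' ')  # -> out = 'input'

Answer: 'input'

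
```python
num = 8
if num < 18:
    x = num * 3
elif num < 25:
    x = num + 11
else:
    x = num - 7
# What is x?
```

Trace (tracking x):
num = 8  # -> num = 8
if num < 18:  # condition is True
    x = num * 3  # -> x = 24

Answer: 24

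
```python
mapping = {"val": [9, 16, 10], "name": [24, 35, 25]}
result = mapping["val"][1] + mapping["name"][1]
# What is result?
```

Answer: 51

Derivation:
Trace (tracking result):
mapping = {'val': [9, 16, 10], 'name': [24, 35, 25]}  # -> mapping = {'val': [9, 16, 10], 'name': [24, 35, 25]}
result = mapping['val'][1] + mapping['name'][1]  # -> result = 51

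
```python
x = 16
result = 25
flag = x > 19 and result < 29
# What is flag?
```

Answer: False

Derivation:
Trace (tracking flag):
x = 16  # -> x = 16
result = 25  # -> result = 25
flag = x > 19 and result < 29  # -> flag = False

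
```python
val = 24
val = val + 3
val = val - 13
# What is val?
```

Answer: 14

Derivation:
Trace (tracking val):
val = 24  # -> val = 24
val = val + 3  # -> val = 27
val = val - 13  # -> val = 14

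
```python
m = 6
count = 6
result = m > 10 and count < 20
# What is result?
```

Answer: False

Derivation:
Trace (tracking result):
m = 6  # -> m = 6
count = 6  # -> count = 6
result = m > 10 and count < 20  # -> result = False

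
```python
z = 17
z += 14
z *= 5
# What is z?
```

Answer: 155

Derivation:
Trace (tracking z):
z = 17  # -> z = 17
z += 14  # -> z = 31
z *= 5  # -> z = 155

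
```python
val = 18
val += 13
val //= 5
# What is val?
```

Answer: 6

Derivation:
Trace (tracking val):
val = 18  # -> val = 18
val += 13  # -> val = 31
val //= 5  # -> val = 6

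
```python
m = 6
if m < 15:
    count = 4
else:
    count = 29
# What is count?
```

Trace (tracking count):
m = 6  # -> m = 6
if m < 15:  # condition is True
    count = 4  # -> count = 4

Answer: 4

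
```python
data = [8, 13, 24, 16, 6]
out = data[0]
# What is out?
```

Trace (tracking out):
data = [8, 13, 24, 16, 6]  # -> data = [8, 13, 24, 16, 6]
out = data[0]  # -> out = 8

Answer: 8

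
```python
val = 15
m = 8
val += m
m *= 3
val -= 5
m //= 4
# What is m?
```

Answer: 6

Derivation:
Trace (tracking m):
val = 15  # -> val = 15
m = 8  # -> m = 8
val += m  # -> val = 23
m *= 3  # -> m = 24
val -= 5  # -> val = 18
m //= 4  # -> m = 6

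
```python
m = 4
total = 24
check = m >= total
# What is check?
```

Answer: False

Derivation:
Trace (tracking check):
m = 4  # -> m = 4
total = 24  # -> total = 24
check = m >= total  # -> check = False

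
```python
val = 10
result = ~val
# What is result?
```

Answer: -11

Derivation:
Trace (tracking result):
val = 10  # -> val = 10
result = ~val  # -> result = -11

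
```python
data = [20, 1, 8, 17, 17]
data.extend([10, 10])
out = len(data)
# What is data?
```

Answer: [20, 1, 8, 17, 17, 10, 10]

Derivation:
Trace (tracking data):
data = [20, 1, 8, 17, 17]  # -> data = [20, 1, 8, 17, 17]
data.extend([10, 10])  # -> data = [20, 1, 8, 17, 17, 10, 10]
out = len(data)  # -> out = 7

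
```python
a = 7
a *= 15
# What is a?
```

Trace (tracking a):
a = 7  # -> a = 7
a *= 15  # -> a = 105

Answer: 105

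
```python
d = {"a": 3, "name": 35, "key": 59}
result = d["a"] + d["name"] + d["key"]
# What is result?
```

Answer: 97

Derivation:
Trace (tracking result):
d = {'a': 3, 'name': 35, 'key': 59}  # -> d = {'a': 3, 'name': 35, 'key': 59}
result = d['a'] + d['name'] + d['key']  # -> result = 97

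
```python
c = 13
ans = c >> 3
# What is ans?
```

Trace (tracking ans):
c = 13  # -> c = 13
ans = c >> 3  # -> ans = 1

Answer: 1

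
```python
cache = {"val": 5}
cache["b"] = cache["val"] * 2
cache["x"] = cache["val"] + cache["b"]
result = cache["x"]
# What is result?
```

Answer: 15

Derivation:
Trace (tracking result):
cache = {'val': 5}  # -> cache = {'val': 5}
cache['b'] = cache['val'] * 2  # -> cache = {'val': 5, 'b': 10}
cache['x'] = cache['val'] + cache['b']  # -> cache = {'val': 5, 'b': 10, 'x': 15}
result = cache['x']  # -> result = 15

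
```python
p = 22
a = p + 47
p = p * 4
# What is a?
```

Trace (tracking a):
p = 22  # -> p = 22
a = p + 47  # -> a = 69
p = p * 4  # -> p = 88

Answer: 69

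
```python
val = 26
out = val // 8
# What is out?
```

Trace (tracking out):
val = 26  # -> val = 26
out = val // 8  # -> out = 3

Answer: 3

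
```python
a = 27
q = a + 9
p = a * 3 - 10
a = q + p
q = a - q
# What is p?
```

Answer: 71

Derivation:
Trace (tracking p):
a = 27  # -> a = 27
q = a + 9  # -> q = 36
p = a * 3 - 10  # -> p = 71
a = q + p  # -> a = 107
q = a - q  # -> q = 71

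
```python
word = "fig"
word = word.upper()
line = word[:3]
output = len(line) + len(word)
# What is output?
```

Trace (tracking output):
word = 'fig'  # -> word = 'fig'
word = word.upper()  # -> word = 'FIG'
line = word[:3]  # -> line = 'FIG'
output = len(line) + len(word)  # -> output = 6

Answer: 6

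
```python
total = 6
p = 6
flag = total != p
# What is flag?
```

Trace (tracking flag):
total = 6  # -> total = 6
p = 6  # -> p = 6
flag = total != p  # -> flag = False

Answer: False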